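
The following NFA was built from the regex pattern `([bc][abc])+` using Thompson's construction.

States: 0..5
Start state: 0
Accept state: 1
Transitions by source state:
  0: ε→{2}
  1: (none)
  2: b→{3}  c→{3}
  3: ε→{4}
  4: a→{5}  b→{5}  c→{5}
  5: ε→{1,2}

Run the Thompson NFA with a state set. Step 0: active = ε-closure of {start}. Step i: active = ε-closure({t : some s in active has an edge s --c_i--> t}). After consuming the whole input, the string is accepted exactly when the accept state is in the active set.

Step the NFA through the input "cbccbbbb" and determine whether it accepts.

start: ε-closure({0}) = {0,2}
'c' @ 1: {3,4}
'b' @ 2: {1,2,5}  ✓accept
'c' @ 3: {3,4}
'c' @ 4: {1,2,5}  ✓accept
'b' @ 5: {3,4}
'b' @ 6: {1,2,5}  ✓accept
'b' @ 7: {3,4}
'b' @ 8: {1,2,5}  ✓accept
end set {1,2,5} — state 1 in

Answer: ACCEPT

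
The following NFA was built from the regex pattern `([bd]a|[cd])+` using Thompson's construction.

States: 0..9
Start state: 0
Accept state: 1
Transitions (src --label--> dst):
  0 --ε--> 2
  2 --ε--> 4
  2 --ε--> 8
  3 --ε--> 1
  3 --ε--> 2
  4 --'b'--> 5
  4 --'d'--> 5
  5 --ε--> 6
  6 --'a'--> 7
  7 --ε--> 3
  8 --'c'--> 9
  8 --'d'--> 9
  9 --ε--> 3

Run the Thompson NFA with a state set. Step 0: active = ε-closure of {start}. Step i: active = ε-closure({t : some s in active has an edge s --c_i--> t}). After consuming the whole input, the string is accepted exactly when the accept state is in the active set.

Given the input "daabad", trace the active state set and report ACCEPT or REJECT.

Answer: REJECT

Trace:
S₀ = ε-closure({0}) = {0,2,4,8}
'd' @ 1: {1,2,3,4,5,6,8,9}  [accepting]
'a' @ 2: {1,2,3,4,7,8}  [accepting]
'a' @ 3: {}  — state set empty
rest 'bad' ignored (set empty)
after full input: {}  (accept=1 not in)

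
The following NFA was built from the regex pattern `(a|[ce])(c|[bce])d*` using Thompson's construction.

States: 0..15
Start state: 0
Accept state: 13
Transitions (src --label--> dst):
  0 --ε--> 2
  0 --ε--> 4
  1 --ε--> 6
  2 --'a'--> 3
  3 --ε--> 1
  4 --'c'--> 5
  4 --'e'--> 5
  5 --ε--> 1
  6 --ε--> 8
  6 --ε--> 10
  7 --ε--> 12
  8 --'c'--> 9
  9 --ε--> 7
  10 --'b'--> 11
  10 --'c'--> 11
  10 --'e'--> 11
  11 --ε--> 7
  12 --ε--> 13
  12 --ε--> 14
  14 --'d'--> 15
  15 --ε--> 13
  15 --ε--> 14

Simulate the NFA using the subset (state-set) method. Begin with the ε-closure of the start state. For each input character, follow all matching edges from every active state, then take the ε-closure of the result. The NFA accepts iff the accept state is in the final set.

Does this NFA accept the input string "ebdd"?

Answer: ACCEPT

Derivation:
S₀ = ε-closure({0}) = {0,2,4}
'e' @ 1: {1,5,6,8,10}
'b' @ 2: {7,11,12,13,14}  ✓accept
'd' @ 3: {13,14,15}  ✓accept
'd' @ 4: {13,14,15}  ✓accept
final: {13,14,15}; accept 13 in set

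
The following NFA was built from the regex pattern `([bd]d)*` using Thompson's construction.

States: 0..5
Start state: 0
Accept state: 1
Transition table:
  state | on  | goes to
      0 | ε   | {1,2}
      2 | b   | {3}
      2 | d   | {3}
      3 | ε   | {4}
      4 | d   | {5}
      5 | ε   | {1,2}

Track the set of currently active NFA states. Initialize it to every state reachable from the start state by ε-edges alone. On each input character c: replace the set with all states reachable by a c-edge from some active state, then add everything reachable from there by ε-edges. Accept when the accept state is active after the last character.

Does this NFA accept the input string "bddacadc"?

start: ε-closure({0}) = {0,1,2}
'b' @ 1: {3,4}
'd' @ 2: {1,2,5}  (accept∈set)
'd' @ 3: {3,4}
'a' @ 4: {}  — dead — no transitions
rest 'cadc' ignored (set empty)
end set {} — state 1 not in

Answer: REJECT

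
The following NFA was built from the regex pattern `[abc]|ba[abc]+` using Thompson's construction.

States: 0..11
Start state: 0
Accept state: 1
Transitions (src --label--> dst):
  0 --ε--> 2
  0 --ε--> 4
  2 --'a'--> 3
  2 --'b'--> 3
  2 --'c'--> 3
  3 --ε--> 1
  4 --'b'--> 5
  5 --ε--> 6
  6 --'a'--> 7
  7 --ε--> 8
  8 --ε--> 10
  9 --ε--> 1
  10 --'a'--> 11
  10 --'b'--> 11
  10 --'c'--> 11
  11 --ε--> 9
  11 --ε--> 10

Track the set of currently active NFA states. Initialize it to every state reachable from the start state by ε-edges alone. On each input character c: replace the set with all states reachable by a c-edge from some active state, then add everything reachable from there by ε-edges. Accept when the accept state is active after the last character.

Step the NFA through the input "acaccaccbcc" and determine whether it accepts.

Answer: REJECT

Steps:
S₀ = ε-closure({0}) = {0,2,4}
'a' @ 1: {1,3}  (accept∈set)
'c' @ 2: {}  — state set empty
rest 'accaccbcc' ignored (set empty)
final: {}; accept 1 not in set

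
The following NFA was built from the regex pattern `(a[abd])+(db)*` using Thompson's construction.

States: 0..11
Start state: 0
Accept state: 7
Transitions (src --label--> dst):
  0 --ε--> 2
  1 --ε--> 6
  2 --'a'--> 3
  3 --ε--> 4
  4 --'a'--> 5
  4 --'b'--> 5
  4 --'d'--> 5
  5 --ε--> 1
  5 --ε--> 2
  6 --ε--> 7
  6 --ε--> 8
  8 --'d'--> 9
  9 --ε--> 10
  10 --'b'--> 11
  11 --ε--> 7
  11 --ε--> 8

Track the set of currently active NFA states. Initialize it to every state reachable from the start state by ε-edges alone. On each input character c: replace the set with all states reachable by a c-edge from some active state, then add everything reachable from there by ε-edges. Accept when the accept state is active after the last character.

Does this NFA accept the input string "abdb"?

initial (ε-close {0}): {0,2}
'a' @ 1: {3,4}
'b' @ 2: {1,2,5,6,7,8}  ✓accept
'd' @ 3: {9,10}
'b' @ 4: {7,8,11}  ✓accept
end set {7,8,11} — state 7 in

Answer: ACCEPT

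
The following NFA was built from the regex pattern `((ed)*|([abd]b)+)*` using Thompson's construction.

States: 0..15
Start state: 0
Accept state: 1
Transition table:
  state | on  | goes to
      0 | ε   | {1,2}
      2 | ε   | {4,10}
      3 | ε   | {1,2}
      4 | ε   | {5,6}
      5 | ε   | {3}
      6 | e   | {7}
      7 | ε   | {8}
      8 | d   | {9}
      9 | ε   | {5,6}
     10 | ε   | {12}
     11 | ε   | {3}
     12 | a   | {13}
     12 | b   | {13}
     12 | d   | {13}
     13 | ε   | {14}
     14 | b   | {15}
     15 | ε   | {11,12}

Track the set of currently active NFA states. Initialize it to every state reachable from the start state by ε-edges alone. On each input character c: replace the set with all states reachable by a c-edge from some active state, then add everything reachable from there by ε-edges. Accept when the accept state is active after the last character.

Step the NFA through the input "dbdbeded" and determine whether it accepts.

initial (ε-close {0}): {0,1,2,3,4,5,6,10,12}
'd' @ 1: {13,14}
'b' @ 2: {1,2,3,4,5,6,10,11,12,15}  (accept∈set)
'd' @ 3: {13,14}
'b' @ 4: {1,2,3,4,5,6,10,11,12,15}  (accept∈set)
'e' @ 5: {7,8}
'd' @ 6: {1,2,3,4,5,6,9,10,12}  (accept∈set)
'e' @ 7: {7,8}
'd' @ 8: {1,2,3,4,5,6,9,10,12}  (accept∈set)
final: {1,2,3,4,5,6,9,10,12}; accept 1 in set

Answer: ACCEPT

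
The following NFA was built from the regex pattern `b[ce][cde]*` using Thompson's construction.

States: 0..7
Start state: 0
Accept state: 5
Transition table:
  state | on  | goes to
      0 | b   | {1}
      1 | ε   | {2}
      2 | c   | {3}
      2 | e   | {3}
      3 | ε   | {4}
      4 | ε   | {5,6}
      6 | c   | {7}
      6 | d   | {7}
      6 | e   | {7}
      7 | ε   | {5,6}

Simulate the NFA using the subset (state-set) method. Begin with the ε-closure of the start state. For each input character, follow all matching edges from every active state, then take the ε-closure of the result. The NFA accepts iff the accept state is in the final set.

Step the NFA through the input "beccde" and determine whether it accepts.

Answer: ACCEPT

Trace:
start: ε-closure({0}) = {0}
'b' @ 1: {1,2}
'e' @ 2: {3,4,5,6}  (accept∈set)
'c' @ 3: {5,6,7}  (accept∈set)
'c' @ 4: {5,6,7}  (accept∈set)
'd' @ 5: {5,6,7}  (accept∈set)
'e' @ 6: {5,6,7}  (accept∈set)
final: {5,6,7}; accept 5 in set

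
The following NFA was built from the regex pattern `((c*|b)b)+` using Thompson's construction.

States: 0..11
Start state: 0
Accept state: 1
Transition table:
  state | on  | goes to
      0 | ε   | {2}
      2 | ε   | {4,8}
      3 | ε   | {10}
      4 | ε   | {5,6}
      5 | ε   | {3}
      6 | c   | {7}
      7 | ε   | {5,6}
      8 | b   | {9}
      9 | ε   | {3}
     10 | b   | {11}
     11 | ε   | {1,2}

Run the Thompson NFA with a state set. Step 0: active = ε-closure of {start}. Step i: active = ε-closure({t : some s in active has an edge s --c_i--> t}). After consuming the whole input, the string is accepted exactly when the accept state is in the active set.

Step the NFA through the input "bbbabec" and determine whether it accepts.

Answer: REJECT

Steps:
S₀ = ε-closure({0}) = {0,2,3,4,5,6,8,10}
'b' @ 1: {1,2,3,4,5,6,8,9,10,11}  (accept∈set)
'b' @ 2: {1,2,3,4,5,6,8,9,10,11}  (accept∈set)
'b' @ 3: {1,2,3,4,5,6,8,9,10,11}  (accept∈set)
'a' @ 4: {}  — no active states
rest 'bec' ignored (set empty)
after full input: {}  (accept=1 not in)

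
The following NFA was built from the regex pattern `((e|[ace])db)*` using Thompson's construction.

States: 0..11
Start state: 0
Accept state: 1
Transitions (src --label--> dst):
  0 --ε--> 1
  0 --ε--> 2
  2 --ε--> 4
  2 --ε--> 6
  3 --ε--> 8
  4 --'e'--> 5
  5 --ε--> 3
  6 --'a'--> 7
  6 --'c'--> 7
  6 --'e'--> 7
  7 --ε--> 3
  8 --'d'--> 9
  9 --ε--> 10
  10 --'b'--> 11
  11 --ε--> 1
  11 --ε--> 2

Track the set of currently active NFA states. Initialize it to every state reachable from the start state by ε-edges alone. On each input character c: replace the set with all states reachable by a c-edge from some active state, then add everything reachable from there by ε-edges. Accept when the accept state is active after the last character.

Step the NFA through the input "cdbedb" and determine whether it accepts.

Answer: ACCEPT

Trace:
S₀ = ε-closure({0}) = {0,1,2,4,6}
'c' @ 1: {3,7,8}
'd' @ 2: {9,10}
'b' @ 3: {1,2,4,6,11}  ✓accept
'e' @ 4: {3,5,7,8}
'd' @ 5: {9,10}
'b' @ 6: {1,2,4,6,11}  ✓accept
final: {1,2,4,6,11}; accept 1 in set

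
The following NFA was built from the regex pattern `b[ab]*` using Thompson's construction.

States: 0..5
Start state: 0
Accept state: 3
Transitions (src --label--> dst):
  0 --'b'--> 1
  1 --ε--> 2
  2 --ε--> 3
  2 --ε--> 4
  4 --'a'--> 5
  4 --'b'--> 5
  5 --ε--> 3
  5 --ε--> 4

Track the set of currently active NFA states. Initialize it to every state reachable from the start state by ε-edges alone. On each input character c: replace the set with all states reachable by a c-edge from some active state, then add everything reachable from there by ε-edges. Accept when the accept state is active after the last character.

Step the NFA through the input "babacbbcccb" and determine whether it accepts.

Answer: REJECT

Trace:
initial (ε-close {0}): {0}
'b' @ 1: {1,2,3,4}  (accept∈set)
'a' @ 2: {3,4,5}  (accept∈set)
'b' @ 3: {3,4,5}  (accept∈set)
'a' @ 4: {3,4,5}  (accept∈set)
'c' @ 5: {}  — no active states
rest 'bbcccb' ignored (set empty)
final: {}; accept 3 not in set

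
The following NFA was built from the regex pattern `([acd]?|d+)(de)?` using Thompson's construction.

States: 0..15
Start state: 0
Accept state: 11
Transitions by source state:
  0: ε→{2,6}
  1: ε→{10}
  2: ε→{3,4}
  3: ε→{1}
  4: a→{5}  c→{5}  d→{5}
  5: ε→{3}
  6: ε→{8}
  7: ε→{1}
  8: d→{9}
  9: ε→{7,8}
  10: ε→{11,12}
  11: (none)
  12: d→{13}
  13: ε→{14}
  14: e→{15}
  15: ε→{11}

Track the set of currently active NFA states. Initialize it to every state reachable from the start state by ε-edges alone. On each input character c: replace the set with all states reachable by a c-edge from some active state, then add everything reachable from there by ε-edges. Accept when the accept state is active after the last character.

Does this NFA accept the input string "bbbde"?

Answer: REJECT

Trace:
start: ε-closure({0}) = {0,1,2,3,4,6,8,10,11,12}
'b' @ 1: {}  — no active states
rest 'bbde' ignored (set empty)
after full input: {}  (accept=11 not in)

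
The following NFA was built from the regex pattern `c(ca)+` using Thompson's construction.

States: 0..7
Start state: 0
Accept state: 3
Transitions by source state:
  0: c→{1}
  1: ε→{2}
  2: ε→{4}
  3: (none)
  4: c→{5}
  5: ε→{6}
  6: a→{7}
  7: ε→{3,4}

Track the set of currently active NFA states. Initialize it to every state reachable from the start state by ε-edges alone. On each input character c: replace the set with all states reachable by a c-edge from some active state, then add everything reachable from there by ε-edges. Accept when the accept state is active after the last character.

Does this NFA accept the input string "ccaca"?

Answer: ACCEPT

Derivation:
initial (ε-close {0}): {0}
'c' @ 1: {1,2,4}
'c' @ 2: {5,6}
'a' @ 3: {3,4,7}  ✓accept
'c' @ 4: {5,6}
'a' @ 5: {3,4,7}  ✓accept
final: {3,4,7}; accept 3 in set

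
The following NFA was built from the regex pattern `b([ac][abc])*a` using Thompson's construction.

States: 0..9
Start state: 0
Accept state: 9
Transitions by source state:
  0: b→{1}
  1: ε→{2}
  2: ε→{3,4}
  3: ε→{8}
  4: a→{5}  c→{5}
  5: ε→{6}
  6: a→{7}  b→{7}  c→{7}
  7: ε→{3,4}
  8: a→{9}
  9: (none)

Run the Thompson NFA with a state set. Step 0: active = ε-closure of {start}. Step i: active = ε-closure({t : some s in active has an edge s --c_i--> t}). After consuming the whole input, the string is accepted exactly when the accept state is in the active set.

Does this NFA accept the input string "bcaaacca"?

initial (ε-close {0}): {0}
'b' @ 1: {1,2,3,4,8}
'c' @ 2: {5,6}
'a' @ 3: {3,4,7,8}
'a' @ 4: {5,6,9}  ✓accept
'a' @ 5: {3,4,7,8}
'c' @ 6: {5,6}
'c' @ 7: {3,4,7,8}
'a' @ 8: {5,6,9}  ✓accept
final: {5,6,9}; accept 9 in set

Answer: ACCEPT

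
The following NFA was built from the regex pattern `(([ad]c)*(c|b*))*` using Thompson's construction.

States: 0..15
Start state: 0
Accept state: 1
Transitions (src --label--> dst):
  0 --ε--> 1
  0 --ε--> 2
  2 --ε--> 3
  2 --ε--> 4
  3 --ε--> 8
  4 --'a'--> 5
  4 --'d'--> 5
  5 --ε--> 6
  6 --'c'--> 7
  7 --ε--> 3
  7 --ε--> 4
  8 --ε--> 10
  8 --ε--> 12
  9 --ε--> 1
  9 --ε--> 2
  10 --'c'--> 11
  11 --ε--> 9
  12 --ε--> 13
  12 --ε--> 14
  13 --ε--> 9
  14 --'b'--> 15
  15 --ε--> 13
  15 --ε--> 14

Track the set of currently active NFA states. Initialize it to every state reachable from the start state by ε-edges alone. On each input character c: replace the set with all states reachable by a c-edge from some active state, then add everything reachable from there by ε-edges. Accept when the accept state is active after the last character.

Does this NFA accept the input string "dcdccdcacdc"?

start: ε-closure({0}) = {0,1,2,3,4,8,9,10,12,13,14}
'd' @ 1: {5,6}
'c' @ 2: {1,2,3,4,7,8,9,10,12,13,14}  ✓accept
'd' @ 3: {5,6}
'c' @ 4: {1,2,3,4,7,8,9,10,12,13,14}  ✓accept
'c' @ 5: {1,2,3,4,8,9,10,11,12,13,14}  ✓accept
'd' @ 6: {5,6}
'c' @ 7: {1,2,3,4,7,8,9,10,12,13,14}  ✓accept
'a' @ 8: {5,6}
'c' @ 9: {1,2,3,4,7,8,9,10,12,13,14}  ✓accept
'd' @ 10: {5,6}
'c' @ 11: {1,2,3,4,7,8,9,10,12,13,14}  ✓accept
after full input: {1,2,3,4,7,8,9,10,12,13,14}  (accept=1 in)

Answer: ACCEPT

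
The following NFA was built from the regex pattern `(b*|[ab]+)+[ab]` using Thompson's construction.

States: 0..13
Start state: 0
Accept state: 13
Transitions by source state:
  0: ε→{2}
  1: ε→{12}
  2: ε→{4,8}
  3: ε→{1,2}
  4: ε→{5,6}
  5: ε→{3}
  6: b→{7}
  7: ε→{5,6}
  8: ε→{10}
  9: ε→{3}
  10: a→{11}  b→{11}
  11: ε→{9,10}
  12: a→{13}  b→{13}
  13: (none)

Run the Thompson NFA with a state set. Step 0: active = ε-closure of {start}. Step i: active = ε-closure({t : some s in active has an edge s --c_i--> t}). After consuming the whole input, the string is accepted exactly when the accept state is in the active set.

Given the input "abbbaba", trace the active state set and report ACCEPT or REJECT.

Answer: ACCEPT

Derivation:
start: ε-closure({0}) = {0,1,2,3,4,5,6,8,10,12}
'a' @ 1: {1,2,3,4,5,6,8,9,10,11,12,13}  (accept∈set)
'b' @ 2: {1,2,3,4,5,6,7,8,9,10,11,12,13}  (accept∈set)
'b' @ 3: {1,2,3,4,5,6,7,8,9,10,11,12,13}  (accept∈set)
'b' @ 4: {1,2,3,4,5,6,7,8,9,10,11,12,13}  (accept∈set)
'a' @ 5: {1,2,3,4,5,6,8,9,10,11,12,13}  (accept∈set)
'b' @ 6: {1,2,3,4,5,6,7,8,9,10,11,12,13}  (accept∈set)
'a' @ 7: {1,2,3,4,5,6,8,9,10,11,12,13}  (accept∈set)
end set {1,2,3,4,5,6,8,9,10,11,12,13} — state 13 in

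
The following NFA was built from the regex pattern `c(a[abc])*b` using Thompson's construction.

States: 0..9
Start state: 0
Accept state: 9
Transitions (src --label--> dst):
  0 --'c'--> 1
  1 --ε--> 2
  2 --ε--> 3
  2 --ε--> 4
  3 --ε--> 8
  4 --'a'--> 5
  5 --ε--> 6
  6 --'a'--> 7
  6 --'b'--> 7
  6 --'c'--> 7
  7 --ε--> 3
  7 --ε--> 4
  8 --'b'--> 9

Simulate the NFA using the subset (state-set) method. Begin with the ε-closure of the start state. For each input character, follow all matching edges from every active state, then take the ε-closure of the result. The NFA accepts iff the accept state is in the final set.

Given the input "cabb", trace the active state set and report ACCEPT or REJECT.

S₀ = ε-closure({0}) = {0}
'c' @ 1: {1,2,3,4,8}
'a' @ 2: {5,6}
'b' @ 3: {3,4,7,8}
'b' @ 4: {9}  ✓accept
final: {9}; accept 9 in set

Answer: ACCEPT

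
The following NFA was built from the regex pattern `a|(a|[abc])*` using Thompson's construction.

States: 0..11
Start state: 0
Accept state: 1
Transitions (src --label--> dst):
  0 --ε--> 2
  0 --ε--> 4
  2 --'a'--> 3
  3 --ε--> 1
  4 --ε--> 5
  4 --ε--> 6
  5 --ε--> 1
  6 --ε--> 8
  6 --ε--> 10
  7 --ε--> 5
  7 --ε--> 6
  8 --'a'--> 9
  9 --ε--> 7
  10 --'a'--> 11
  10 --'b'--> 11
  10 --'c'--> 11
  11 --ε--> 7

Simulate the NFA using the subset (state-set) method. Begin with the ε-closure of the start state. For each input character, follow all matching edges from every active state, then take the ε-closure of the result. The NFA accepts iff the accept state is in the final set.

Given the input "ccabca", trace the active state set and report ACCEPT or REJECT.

S₀ = ε-closure({0}) = {0,1,2,4,5,6,8,10}
'c' @ 1: {1,5,6,7,8,10,11}  (accept∈set)
'c' @ 2: {1,5,6,7,8,10,11}  (accept∈set)
'a' @ 3: {1,5,6,7,8,9,10,11}  (accept∈set)
'b' @ 4: {1,5,6,7,8,10,11}  (accept∈set)
'c' @ 5: {1,5,6,7,8,10,11}  (accept∈set)
'a' @ 6: {1,5,6,7,8,9,10,11}  (accept∈set)
final: {1,5,6,7,8,9,10,11}; accept 1 in set

Answer: ACCEPT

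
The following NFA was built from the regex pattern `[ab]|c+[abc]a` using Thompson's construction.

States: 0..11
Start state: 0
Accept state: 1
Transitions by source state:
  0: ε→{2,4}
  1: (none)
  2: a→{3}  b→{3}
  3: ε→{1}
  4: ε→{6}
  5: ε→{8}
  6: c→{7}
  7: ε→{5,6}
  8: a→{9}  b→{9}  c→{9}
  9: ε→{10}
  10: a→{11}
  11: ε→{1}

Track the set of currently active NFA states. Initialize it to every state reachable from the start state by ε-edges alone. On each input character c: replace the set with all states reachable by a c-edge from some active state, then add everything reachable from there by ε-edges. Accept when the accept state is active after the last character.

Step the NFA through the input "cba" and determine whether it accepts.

Answer: ACCEPT

Trace:
initial (ε-close {0}): {0,2,4,6}
'c' @ 1: {5,6,7,8}
'b' @ 2: {9,10}
'a' @ 3: {1,11}  [accepting]
after full input: {1,11}  (accept=1 in)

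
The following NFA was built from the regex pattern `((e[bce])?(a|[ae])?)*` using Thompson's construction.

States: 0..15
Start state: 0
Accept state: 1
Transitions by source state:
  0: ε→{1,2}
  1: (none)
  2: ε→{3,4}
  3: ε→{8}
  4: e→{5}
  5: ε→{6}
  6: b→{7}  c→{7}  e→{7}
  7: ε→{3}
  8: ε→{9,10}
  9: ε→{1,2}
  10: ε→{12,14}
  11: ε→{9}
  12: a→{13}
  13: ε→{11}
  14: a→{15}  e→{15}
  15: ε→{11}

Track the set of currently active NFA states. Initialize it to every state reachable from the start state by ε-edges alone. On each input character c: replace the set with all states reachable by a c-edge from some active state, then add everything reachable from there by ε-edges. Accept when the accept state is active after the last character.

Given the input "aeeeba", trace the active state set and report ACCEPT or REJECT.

initial (ε-close {0}): {0,1,2,3,4,8,9,10,12,14}
'a' @ 1: {1,2,3,4,8,9,10,11,12,13,14,15}  [accepting]
'e' @ 2: {1,2,3,4,5,6,8,9,10,11,12,14,15}  [accepting]
'e' @ 3: {1,2,3,4,5,6,7,8,9,10,11,12,14,15}  [accepting]
'e' @ 4: {1,2,3,4,5,6,7,8,9,10,11,12,14,15}  [accepting]
'b' @ 5: {1,2,3,4,7,8,9,10,12,14}  [accepting]
'a' @ 6: {1,2,3,4,8,9,10,11,12,13,14,15}  [accepting]
after full input: {1,2,3,4,8,9,10,11,12,13,14,15}  (accept=1 in)

Answer: ACCEPT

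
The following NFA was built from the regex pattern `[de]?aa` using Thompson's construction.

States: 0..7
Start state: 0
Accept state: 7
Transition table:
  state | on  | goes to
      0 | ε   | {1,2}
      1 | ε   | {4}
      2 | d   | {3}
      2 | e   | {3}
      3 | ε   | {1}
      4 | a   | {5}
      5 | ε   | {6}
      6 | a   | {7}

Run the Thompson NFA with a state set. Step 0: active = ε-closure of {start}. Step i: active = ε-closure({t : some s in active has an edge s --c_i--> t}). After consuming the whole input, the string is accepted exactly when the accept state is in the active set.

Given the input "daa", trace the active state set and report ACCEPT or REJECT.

initial (ε-close {0}): {0,1,2,4}
'd' @ 1: {1,3,4}
'a' @ 2: {5,6}
'a' @ 3: {7}  ✓accept
after full input: {7}  (accept=7 in)

Answer: ACCEPT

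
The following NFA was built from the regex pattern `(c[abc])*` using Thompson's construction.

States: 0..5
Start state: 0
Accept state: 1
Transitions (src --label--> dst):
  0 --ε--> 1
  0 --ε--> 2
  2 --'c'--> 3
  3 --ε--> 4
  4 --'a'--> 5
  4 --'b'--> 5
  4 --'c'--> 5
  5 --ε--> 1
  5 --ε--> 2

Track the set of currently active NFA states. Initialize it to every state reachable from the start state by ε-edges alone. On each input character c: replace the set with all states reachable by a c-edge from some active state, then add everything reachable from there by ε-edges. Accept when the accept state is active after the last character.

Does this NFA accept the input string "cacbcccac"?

start: ε-closure({0}) = {0,1,2}
'c' @ 1: {3,4}
'a' @ 2: {1,2,5}  (accept∈set)
'c' @ 3: {3,4}
'b' @ 4: {1,2,5}  (accept∈set)
'c' @ 5: {3,4}
'c' @ 6: {1,2,5}  (accept∈set)
'c' @ 7: {3,4}
'a' @ 8: {1,2,5}  (accept∈set)
'c' @ 9: {3,4}
end set {3,4} — state 1 not in

Answer: REJECT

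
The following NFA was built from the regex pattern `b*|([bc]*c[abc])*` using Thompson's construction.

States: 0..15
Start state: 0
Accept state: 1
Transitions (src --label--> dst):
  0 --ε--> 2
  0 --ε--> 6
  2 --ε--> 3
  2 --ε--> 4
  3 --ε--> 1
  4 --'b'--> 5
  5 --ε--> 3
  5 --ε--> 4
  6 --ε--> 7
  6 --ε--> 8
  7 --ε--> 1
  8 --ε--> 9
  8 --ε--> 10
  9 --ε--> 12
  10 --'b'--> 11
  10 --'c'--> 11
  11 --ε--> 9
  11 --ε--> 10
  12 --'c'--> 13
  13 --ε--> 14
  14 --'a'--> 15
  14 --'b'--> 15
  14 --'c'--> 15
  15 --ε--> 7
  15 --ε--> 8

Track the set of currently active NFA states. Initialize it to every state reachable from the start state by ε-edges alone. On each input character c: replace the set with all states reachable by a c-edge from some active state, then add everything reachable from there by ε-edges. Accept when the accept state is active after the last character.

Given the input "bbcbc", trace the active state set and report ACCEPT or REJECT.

initial (ε-close {0}): {0,1,2,3,4,6,7,8,9,10,12}
'b' @ 1: {1,3,4,5,9,10,11,12}  [accepting]
'b' @ 2: {1,3,4,5,9,10,11,12}  [accepting]
'c' @ 3: {9,10,11,12,13,14}
'b' @ 4: {1,7,8,9,10,11,12,15}  [accepting]
'c' @ 5: {9,10,11,12,13,14}
final: {9,10,11,12,13,14}; accept 1 not in set

Answer: REJECT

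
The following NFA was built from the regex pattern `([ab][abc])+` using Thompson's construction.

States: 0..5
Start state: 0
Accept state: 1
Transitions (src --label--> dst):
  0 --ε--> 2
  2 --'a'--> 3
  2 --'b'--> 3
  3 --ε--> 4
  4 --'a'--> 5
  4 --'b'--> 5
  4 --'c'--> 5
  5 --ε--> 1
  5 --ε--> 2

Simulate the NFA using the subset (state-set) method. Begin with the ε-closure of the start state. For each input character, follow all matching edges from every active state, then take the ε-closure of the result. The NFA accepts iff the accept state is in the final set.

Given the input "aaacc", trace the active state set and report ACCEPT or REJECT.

S₀ = ε-closure({0}) = {0,2}
'a' @ 1: {3,4}
'a' @ 2: {1,2,5}  ✓accept
'a' @ 3: {3,4}
'c' @ 4: {1,2,5}  ✓accept
'c' @ 5: {}  — dead — no transitions
end set {} — state 1 not in

Answer: REJECT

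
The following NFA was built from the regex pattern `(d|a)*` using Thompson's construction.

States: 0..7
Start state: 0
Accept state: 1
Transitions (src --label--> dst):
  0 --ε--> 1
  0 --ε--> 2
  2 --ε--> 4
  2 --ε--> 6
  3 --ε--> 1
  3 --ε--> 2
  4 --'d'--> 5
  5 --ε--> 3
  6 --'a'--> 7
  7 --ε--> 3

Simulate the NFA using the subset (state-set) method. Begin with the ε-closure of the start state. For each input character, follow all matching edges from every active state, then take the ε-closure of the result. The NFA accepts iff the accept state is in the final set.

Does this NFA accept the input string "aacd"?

Answer: REJECT

Trace:
S₀ = ε-closure({0}) = {0,1,2,4,6}
'a' @ 1: {1,2,3,4,6,7}  ✓accept
'a' @ 2: {1,2,3,4,6,7}  ✓accept
'c' @ 3: {}  — dead — no transitions
rest 'd' ignored (set empty)
after full input: {}  (accept=1 not in)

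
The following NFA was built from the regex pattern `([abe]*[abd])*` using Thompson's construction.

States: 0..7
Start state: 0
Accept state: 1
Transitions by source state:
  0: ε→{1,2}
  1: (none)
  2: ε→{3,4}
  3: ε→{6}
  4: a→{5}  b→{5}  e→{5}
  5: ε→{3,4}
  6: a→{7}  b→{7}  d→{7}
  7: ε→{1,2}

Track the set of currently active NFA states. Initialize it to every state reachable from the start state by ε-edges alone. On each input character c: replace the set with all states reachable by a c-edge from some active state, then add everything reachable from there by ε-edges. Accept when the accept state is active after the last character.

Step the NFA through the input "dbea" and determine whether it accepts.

Answer: ACCEPT

Derivation:
initial (ε-close {0}): {0,1,2,3,4,6}
'd' @ 1: {1,2,3,4,6,7}  ✓accept
'b' @ 2: {1,2,3,4,5,6,7}  ✓accept
'e' @ 3: {3,4,5,6}
'a' @ 4: {1,2,3,4,5,6,7}  ✓accept
final: {1,2,3,4,5,6,7}; accept 1 in set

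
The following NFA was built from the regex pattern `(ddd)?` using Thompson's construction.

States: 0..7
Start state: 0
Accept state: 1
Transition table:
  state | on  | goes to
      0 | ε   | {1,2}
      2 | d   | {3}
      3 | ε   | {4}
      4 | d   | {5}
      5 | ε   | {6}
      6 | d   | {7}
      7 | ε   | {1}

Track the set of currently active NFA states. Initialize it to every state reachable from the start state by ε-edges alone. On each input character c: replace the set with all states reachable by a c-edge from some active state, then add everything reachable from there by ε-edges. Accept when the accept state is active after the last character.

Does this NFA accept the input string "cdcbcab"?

Answer: REJECT

Derivation:
start: ε-closure({0}) = {0,1,2}
'c' @ 1: {}  — no active states
rest 'dcbcab' ignored (set empty)
end set {} — state 1 not in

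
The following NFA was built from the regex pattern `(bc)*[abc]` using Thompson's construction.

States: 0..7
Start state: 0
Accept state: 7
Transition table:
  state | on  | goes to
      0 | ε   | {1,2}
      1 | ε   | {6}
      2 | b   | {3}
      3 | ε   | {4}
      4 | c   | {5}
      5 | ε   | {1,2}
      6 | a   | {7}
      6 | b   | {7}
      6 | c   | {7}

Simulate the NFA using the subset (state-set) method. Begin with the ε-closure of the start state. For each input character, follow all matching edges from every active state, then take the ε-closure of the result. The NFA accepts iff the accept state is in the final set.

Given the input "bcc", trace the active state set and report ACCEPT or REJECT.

Answer: ACCEPT

Derivation:
start: ε-closure({0}) = {0,1,2,6}
'b' @ 1: {3,4,7}  [accepting]
'c' @ 2: {1,2,5,6}
'c' @ 3: {7}  [accepting]
final: {7}; accept 7 in set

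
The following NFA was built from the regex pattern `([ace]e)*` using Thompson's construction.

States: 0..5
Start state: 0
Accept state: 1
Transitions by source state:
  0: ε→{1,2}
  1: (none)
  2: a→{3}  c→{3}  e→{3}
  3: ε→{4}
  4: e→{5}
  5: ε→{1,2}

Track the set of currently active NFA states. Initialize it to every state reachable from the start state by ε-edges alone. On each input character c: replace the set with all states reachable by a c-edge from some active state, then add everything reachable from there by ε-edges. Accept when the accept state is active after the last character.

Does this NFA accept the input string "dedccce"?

start: ε-closure({0}) = {0,1,2}
'd' @ 1: {}  — no active states
rest 'edccce' ignored (set empty)
after full input: {}  (accept=1 not in)

Answer: REJECT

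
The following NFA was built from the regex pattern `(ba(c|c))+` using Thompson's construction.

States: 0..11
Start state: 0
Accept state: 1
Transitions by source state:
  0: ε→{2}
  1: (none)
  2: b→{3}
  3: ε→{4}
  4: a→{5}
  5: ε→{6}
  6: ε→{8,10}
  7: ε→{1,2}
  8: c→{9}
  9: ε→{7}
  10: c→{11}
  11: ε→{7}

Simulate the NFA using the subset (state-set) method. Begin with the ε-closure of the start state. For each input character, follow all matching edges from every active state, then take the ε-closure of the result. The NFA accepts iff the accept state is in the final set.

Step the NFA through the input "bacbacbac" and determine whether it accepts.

Answer: ACCEPT

Derivation:
S₀ = ε-closure({0}) = {0,2}
'b' @ 1: {3,4}
'a' @ 2: {5,6,8,10}
'c' @ 3: {1,2,7,9,11}  (accept∈set)
'b' @ 4: {3,4}
'a' @ 5: {5,6,8,10}
'c' @ 6: {1,2,7,9,11}  (accept∈set)
'b' @ 7: {3,4}
'a' @ 8: {5,6,8,10}
'c' @ 9: {1,2,7,9,11}  (accept∈set)
end set {1,2,7,9,11} — state 1 in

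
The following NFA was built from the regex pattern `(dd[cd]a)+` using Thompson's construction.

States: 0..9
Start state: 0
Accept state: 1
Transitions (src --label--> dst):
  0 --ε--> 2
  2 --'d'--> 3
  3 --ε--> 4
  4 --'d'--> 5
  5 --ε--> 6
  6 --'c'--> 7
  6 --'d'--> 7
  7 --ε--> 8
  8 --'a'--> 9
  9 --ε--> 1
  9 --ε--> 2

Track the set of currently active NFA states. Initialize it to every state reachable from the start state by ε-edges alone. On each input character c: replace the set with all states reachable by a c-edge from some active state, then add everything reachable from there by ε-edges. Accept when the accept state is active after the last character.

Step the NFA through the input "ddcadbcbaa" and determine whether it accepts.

S₀ = ε-closure({0}) = {0,2}
'd' @ 1: {3,4}
'd' @ 2: {5,6}
'c' @ 3: {7,8}
'a' @ 4: {1,2,9}  ✓accept
'd' @ 5: {3,4}
'b' @ 6: {}  — dead — no transitions
rest 'cbaa' ignored (set empty)
end set {} — state 1 not in

Answer: REJECT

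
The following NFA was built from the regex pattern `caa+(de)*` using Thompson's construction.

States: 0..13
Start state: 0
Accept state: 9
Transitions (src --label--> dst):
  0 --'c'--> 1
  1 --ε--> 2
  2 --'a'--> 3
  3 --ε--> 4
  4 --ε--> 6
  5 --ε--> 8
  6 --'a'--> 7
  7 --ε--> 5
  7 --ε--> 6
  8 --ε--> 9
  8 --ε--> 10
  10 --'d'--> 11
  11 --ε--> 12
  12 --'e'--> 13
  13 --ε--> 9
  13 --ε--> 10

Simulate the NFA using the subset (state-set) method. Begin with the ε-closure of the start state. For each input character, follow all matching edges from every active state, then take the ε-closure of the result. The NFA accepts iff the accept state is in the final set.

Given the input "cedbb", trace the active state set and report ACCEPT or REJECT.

S₀ = ε-closure({0}) = {0}
'c' @ 1: {1,2}
'e' @ 2: {}  — dead — no transitions
rest 'dbb' ignored (set empty)
end set {} — state 9 not in

Answer: REJECT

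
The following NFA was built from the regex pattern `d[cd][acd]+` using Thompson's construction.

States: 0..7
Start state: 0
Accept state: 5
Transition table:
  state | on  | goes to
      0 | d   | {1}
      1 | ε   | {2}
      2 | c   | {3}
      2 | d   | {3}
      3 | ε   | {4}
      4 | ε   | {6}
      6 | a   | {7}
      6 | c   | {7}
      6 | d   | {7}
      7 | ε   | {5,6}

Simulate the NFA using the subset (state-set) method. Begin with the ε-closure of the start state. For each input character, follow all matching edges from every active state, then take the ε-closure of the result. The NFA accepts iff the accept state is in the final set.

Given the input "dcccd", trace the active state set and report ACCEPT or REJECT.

Answer: ACCEPT

Trace:
start: ε-closure({0}) = {0}
'd' @ 1: {1,2}
'c' @ 2: {3,4,6}
'c' @ 3: {5,6,7}  [accepting]
'c' @ 4: {5,6,7}  [accepting]
'd' @ 5: {5,6,7}  [accepting]
end set {5,6,7} — state 5 in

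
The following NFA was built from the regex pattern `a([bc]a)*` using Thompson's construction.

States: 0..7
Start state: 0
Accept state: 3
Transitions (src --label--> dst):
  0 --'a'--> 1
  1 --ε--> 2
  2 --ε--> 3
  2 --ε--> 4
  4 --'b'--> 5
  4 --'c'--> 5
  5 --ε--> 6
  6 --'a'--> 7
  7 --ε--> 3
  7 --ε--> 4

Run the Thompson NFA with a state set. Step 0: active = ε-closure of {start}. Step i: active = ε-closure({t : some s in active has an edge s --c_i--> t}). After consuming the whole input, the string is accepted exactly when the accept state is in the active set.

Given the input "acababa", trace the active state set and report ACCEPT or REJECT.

Answer: ACCEPT

Derivation:
initial (ε-close {0}): {0}
'a' @ 1: {1,2,3,4}  ✓accept
'c' @ 2: {5,6}
'a' @ 3: {3,4,7}  ✓accept
'b' @ 4: {5,6}
'a' @ 5: {3,4,7}  ✓accept
'b' @ 6: {5,6}
'a' @ 7: {3,4,7}  ✓accept
end set {3,4,7} — state 3 in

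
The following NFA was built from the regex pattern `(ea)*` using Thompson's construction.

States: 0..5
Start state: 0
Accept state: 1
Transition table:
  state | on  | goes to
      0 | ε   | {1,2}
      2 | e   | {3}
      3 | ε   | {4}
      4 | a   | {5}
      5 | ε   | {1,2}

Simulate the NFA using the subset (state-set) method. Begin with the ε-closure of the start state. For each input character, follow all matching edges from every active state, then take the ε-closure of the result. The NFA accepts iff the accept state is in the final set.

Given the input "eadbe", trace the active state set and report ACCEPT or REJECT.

Answer: REJECT

Derivation:
initial (ε-close {0}): {0,1,2}
'e' @ 1: {3,4}
'a' @ 2: {1,2,5}  [accepting]
'd' @ 3: {}  — no active states
rest 'be' ignored (set empty)
end set {} — state 1 not in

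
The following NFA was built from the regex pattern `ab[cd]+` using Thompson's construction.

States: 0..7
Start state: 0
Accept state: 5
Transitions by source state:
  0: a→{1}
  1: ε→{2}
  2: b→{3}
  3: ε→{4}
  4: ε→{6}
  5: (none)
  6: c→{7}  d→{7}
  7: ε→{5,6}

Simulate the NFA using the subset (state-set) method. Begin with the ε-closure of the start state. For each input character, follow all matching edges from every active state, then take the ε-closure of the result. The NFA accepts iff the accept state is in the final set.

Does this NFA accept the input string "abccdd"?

start: ε-closure({0}) = {0}
'a' @ 1: {1,2}
'b' @ 2: {3,4,6}
'c' @ 3: {5,6,7}  ✓accept
'c' @ 4: {5,6,7}  ✓accept
'd' @ 5: {5,6,7}  ✓accept
'd' @ 6: {5,6,7}  ✓accept
final: {5,6,7}; accept 5 in set

Answer: ACCEPT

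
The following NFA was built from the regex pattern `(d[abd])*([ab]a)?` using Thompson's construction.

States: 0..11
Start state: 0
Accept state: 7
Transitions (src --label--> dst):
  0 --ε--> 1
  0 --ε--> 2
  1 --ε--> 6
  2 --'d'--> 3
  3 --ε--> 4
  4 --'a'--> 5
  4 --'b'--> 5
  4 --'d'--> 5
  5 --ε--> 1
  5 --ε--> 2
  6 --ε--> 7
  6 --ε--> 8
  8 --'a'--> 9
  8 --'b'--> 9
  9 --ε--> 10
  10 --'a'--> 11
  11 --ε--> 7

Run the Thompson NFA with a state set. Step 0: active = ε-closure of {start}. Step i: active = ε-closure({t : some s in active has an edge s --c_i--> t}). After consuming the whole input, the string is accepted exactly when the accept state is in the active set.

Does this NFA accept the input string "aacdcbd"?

Answer: REJECT

Steps:
initial (ε-close {0}): {0,1,2,6,7,8}
'a' @ 1: {9,10}
'a' @ 2: {7,11}  (accept∈set)
'c' @ 3: {}  — dead — no transitions
rest 'dcbd' ignored (set empty)
final: {}; accept 7 not in set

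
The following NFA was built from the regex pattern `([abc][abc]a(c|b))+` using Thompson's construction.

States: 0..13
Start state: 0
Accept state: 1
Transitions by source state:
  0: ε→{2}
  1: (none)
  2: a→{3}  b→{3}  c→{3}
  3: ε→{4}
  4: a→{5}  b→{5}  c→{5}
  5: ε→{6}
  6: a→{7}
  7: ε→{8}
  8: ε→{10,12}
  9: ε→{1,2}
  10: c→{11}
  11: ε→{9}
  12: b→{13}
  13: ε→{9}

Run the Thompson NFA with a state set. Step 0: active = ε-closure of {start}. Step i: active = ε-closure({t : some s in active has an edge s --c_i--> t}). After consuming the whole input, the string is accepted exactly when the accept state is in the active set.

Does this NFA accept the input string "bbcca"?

Answer: REJECT

Derivation:
start: ε-closure({0}) = {0,2}
'b' @ 1: {3,4}
'b' @ 2: {5,6}
'c' @ 3: {}  — dead — no transitions
rest 'ca' ignored (set empty)
end set {} — state 1 not in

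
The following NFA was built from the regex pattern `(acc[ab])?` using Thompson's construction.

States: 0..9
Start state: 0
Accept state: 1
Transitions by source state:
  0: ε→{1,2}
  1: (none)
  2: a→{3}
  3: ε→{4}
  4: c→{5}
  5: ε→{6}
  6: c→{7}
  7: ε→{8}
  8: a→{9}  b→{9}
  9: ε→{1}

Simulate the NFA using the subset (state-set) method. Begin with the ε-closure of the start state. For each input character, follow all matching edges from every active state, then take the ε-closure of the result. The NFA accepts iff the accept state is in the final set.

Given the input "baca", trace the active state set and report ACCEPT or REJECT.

S₀ = ε-closure({0}) = {0,1,2}
'b' @ 1: {}  — no active states
rest 'aca' ignored (set empty)
final: {}; accept 1 not in set

Answer: REJECT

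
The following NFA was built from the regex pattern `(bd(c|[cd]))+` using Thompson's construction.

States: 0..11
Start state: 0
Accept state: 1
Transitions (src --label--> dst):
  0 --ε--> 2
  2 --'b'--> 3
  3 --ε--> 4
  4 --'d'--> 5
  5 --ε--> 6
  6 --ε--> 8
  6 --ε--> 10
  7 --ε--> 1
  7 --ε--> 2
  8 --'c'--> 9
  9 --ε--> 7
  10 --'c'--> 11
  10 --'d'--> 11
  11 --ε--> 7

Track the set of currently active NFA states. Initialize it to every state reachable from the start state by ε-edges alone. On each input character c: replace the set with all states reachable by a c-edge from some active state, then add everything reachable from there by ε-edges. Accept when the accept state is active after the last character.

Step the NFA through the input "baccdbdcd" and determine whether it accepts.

Answer: REJECT

Derivation:
start: ε-closure({0}) = {0,2}
'b' @ 1: {3,4}
'a' @ 2: {}  — dead — no transitions
rest 'ccdbdcd' ignored (set empty)
after full input: {}  (accept=1 not in)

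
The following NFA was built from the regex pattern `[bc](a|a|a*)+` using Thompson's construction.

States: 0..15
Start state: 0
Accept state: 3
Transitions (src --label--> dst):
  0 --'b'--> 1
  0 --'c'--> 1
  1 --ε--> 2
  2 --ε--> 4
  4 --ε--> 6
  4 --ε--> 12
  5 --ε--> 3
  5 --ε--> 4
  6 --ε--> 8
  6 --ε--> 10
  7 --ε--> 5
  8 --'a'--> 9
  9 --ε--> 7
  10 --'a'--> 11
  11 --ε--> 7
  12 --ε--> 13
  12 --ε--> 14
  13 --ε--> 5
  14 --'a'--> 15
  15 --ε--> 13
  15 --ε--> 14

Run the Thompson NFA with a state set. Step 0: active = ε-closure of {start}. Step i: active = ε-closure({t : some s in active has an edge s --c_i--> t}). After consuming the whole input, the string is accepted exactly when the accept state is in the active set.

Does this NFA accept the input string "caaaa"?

Answer: ACCEPT

Trace:
initial (ε-close {0}): {0}
'c' @ 1: {1,2,3,4,5,6,8,10,12,13,14}  ✓accept
'a' @ 2: {3,4,5,6,7,8,9,10,11,12,13,14,15}  ✓accept
'a' @ 3: {3,4,5,6,7,8,9,10,11,12,13,14,15}  ✓accept
'a' @ 4: {3,4,5,6,7,8,9,10,11,12,13,14,15}  ✓accept
'a' @ 5: {3,4,5,6,7,8,9,10,11,12,13,14,15}  ✓accept
end set {3,4,5,6,7,8,9,10,11,12,13,14,15} — state 3 in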